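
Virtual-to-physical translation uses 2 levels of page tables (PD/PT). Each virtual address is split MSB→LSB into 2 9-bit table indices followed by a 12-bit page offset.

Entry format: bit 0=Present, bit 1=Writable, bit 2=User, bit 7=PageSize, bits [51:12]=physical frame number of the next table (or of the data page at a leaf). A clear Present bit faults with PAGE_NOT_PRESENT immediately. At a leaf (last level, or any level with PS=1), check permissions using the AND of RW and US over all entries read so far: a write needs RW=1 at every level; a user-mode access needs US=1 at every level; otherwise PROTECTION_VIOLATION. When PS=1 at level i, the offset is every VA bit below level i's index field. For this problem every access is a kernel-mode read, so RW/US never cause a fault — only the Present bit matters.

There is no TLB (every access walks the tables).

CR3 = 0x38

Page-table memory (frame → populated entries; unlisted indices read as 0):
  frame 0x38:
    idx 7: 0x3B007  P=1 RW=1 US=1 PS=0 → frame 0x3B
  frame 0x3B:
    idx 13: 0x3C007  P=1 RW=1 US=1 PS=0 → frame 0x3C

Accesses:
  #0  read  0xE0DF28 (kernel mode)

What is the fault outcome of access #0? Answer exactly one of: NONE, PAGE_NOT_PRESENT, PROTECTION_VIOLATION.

Per-access translation:
#0 VA=0xE0DF28 (r,kernel):
  L0 @0x38[7] → 0x3B007  P=1,RW=1,US=1,PS=0
  L1 @0x3B[13] → 0x3C007  P=1,RW=1,US=1,PS=0
  ✓ 0x3CF28  — 2 lookups

Access #0 fault: NONE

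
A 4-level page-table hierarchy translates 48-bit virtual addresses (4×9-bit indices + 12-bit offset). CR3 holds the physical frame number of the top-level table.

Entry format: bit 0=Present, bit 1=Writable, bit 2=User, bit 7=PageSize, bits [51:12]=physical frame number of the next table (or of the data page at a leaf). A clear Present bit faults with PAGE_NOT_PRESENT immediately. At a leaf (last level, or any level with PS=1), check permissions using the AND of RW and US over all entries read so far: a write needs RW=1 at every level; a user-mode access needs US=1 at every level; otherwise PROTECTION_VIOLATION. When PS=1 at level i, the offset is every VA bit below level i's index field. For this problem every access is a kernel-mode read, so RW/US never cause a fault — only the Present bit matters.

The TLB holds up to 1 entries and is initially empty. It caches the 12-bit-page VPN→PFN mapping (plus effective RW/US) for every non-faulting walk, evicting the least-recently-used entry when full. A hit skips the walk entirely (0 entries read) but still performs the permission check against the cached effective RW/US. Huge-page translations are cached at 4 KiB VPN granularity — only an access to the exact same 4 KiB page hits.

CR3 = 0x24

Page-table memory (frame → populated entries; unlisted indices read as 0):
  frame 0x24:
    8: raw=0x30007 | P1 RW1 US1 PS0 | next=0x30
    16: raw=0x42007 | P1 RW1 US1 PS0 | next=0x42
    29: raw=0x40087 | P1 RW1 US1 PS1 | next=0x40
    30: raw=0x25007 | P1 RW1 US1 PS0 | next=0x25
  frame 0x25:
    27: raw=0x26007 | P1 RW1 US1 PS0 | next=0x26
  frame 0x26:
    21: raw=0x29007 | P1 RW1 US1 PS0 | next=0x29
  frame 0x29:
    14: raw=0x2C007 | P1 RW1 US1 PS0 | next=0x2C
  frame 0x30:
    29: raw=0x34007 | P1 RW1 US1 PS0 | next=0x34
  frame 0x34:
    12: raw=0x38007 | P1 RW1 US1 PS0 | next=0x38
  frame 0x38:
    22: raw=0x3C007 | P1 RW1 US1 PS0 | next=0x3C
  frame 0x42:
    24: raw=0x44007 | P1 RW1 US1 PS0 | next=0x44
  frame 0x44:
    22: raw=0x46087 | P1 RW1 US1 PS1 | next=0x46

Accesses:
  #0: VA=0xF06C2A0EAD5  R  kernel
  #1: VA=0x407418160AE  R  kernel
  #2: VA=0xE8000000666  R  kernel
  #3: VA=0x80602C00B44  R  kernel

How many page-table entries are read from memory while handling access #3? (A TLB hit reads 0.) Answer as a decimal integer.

Walk each access:
#0 VA=0xF06C2A0EAD5 (r,kernel):
  [0] read 0x24 idx=30: raw=0x25007 flags P=1 W=1 U=1 S=0
  [1] read 0x25 idx=27: raw=0x26007 flags P=1 W=1 U=1 S=0
  [2] read 0x26 idx=21: raw=0x29007 flags P=1 W=1 U=1 S=0
  [3] read 0x29 idx=14: raw=0x2C007 flags P=1 W=1 U=1 S=0
  ✓ 0x2CAD5  — 4 lookups
#1 VA=0x407418160AE (r,kernel):
  [0] read 0x24 idx=8: raw=0x30007 flags P=1 W=1 U=1 S=0
  [1] read 0x30 idx=29: raw=0x34007 flags P=1 W=1 U=1 S=0
  [2] read 0x34 idx=12: raw=0x38007 flags P=1 W=1 U=1 S=0
  [3] read 0x38 idx=22: raw=0x3C007 flags P=1 W=1 U=1 S=0
  ✓ 0x3C0AE  — 4 lookups
#2 VA=0xE8000000666 (r,kernel):
  [0] read 0x24 idx=29: raw=0x40087 flags P=1 W=1 U=1 S=1
  ✓ 0x40666 (huge @L0)  — 1 lookups
#3 VA=0x80602C00B44 (r,kernel):
  [0] read 0x24 idx=16: raw=0x42007 flags P=1 W=1 U=1 S=0
  [1] read 0x42 idx=24: raw=0x44007 flags P=1 W=1 U=1 S=0
  [2] read 0x44 idx=22: raw=0x46087 flags P=1 W=1 U=1 S=1
  ✓ 0x46B44 (huge @L2)  — 3 lookups

Entries read for #3: 3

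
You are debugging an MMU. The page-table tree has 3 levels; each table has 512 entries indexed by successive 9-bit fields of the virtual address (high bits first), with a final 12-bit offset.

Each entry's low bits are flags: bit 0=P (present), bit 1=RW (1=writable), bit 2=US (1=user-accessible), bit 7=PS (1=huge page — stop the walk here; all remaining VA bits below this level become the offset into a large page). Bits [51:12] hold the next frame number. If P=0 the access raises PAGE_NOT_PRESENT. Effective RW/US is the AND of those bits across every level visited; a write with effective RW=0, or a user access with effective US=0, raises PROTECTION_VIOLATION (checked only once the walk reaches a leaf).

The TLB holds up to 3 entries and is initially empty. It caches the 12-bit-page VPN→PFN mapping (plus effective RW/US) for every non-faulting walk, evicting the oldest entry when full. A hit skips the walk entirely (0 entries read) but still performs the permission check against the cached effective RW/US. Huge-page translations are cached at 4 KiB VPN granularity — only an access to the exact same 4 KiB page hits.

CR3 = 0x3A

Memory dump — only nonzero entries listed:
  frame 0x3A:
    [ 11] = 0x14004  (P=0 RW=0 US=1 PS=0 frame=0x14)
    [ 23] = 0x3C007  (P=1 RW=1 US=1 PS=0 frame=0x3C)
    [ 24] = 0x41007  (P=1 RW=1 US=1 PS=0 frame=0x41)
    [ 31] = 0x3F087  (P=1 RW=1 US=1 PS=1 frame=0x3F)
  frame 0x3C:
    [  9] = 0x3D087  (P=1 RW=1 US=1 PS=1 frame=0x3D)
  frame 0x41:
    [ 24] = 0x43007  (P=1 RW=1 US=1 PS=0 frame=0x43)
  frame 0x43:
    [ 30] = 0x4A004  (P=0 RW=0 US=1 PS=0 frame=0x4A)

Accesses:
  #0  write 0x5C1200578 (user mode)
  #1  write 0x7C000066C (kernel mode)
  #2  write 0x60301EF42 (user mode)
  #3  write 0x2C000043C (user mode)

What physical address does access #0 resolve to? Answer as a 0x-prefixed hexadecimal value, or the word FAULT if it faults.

Walk each access:
#0 VA=0x5C1200578 (w,user):
  [0] read 0x3A idx=23: raw=0x3C007 flags P=1 W=1 U=1 S=0
  [1] read 0x3C idx=9: raw=0x3D087 flags P=1 W=1 U=1 S=1
  → PA=0x3D578 (huge @L1)  (2 entries read)
#1 VA=0x7C000066C (w,kernel):
  [0] read 0x3A idx=31: raw=0x3F087 flags P=1 W=1 U=1 S=1
  → PA=0x3F66C (huge @L0)  (1 entries read)
#2 VA=0x60301EF42 (w,user):
  [0] read 0x3A idx=24: raw=0x41007 flags P=1 W=1 U=1 S=0
  [1] read 0x41 idx=24: raw=0x43007 flags P=1 W=1 U=1 S=0
  [2] read 0x43 idx=30: raw=0x4A004 flags P=0 W=0 U=1 S=0
  ⇒ fault: PAGE_NOT_PRESENT  — 3 lookups
#3 VA=0x2C000043C (w,user):
  [0] read 0x3A idx=11: raw=0x14004 flags P=0 W=0 U=1 S=0
  ⇒ fault: PAGE_NOT_PRESENT  — 1 lookups

Access #0 PA: 0x3D578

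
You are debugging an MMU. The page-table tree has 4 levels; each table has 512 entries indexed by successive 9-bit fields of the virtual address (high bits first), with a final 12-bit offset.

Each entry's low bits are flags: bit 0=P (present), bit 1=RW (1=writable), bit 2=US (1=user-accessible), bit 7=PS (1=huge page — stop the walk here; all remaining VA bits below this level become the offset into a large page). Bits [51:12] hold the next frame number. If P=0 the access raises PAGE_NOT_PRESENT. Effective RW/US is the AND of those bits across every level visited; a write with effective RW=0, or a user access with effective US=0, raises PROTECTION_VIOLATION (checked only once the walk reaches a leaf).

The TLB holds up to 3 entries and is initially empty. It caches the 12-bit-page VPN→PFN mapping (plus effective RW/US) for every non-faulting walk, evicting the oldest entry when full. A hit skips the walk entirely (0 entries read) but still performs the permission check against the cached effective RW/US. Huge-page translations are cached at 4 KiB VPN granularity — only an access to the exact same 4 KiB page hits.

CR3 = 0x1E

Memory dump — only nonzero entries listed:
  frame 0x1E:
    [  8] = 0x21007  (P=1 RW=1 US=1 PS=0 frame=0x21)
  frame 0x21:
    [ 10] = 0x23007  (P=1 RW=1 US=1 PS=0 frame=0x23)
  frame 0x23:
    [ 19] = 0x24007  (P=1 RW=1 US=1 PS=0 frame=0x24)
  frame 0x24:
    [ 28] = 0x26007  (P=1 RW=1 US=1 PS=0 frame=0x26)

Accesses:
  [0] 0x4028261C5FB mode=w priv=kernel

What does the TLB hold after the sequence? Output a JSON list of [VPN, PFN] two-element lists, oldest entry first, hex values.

Per-access translation:
#0 VA=0x4028261C5FB (w,kernel):
  [0] read 0x1E idx=8: raw=0x21007 flags P=1 W=1 U=1 S=0
  [1] read 0x21 idx=10: raw=0x23007 flags P=1 W=1 U=1 S=0
  [2] read 0x23 idx=19: raw=0x24007 flags P=1 W=1 U=1 S=0
  [3] read 0x24 idx=28: raw=0x26007 flags P=1 W=1 U=1 S=0
  ⇒ phys 0x265FB  [4 reads]

TLB: [["0x4028261C", "0x26"]]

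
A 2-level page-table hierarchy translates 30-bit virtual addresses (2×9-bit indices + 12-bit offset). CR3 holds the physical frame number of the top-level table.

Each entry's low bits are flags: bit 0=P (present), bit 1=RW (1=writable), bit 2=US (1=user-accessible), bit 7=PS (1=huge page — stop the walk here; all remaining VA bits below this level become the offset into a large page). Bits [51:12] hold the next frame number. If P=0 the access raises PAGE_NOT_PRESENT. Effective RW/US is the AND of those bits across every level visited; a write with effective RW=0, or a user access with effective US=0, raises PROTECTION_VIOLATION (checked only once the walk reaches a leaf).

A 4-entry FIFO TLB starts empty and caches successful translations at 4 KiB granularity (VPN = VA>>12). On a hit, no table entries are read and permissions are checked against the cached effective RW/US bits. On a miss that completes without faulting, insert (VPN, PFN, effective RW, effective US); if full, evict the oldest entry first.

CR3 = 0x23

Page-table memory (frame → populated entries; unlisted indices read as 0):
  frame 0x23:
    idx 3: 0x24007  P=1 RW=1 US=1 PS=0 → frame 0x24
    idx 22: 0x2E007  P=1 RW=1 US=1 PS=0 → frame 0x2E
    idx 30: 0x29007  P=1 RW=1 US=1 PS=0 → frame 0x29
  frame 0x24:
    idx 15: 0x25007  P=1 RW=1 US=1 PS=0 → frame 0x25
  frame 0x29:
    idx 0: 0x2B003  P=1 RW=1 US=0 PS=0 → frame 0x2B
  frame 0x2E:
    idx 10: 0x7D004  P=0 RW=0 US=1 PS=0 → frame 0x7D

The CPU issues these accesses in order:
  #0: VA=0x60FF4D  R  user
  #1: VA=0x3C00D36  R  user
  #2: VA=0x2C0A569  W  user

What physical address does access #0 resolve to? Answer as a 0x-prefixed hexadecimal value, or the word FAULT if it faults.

Walk each access:
#0 VA=0x60FF4D (r,user):
  [0] read 0x23 idx=3: raw=0x24007 flags P=1 W=1 U=1 S=0
  [1] read 0x24 idx=15: raw=0x25007 flags P=1 W=1 U=1 S=0
  ⇒ phys 0x25F4D  [2 reads]
#1 VA=0x3C00D36 (r,user):
  [0] read 0x23 idx=30: raw=0x29007 flags P=1 W=1 U=1 S=0
  [1] read 0x29 idx=0: raw=0x2B003 flags P=1 W=1 U=0 S=0
  ⇒ fault: PROTECTION_VIOLATION  — 2 lookups
#2 VA=0x2C0A569 (w,user):
  [0] read 0x23 idx=22: raw=0x2E007 flags P=1 W=1 U=1 S=0
  [1] read 0x2E idx=10: raw=0x7D004 flags P=0 W=0 U=1 S=0
  ⇒ fault: PAGE_NOT_PRESENT  — 2 lookups

Access #0 PA: 0x25F4D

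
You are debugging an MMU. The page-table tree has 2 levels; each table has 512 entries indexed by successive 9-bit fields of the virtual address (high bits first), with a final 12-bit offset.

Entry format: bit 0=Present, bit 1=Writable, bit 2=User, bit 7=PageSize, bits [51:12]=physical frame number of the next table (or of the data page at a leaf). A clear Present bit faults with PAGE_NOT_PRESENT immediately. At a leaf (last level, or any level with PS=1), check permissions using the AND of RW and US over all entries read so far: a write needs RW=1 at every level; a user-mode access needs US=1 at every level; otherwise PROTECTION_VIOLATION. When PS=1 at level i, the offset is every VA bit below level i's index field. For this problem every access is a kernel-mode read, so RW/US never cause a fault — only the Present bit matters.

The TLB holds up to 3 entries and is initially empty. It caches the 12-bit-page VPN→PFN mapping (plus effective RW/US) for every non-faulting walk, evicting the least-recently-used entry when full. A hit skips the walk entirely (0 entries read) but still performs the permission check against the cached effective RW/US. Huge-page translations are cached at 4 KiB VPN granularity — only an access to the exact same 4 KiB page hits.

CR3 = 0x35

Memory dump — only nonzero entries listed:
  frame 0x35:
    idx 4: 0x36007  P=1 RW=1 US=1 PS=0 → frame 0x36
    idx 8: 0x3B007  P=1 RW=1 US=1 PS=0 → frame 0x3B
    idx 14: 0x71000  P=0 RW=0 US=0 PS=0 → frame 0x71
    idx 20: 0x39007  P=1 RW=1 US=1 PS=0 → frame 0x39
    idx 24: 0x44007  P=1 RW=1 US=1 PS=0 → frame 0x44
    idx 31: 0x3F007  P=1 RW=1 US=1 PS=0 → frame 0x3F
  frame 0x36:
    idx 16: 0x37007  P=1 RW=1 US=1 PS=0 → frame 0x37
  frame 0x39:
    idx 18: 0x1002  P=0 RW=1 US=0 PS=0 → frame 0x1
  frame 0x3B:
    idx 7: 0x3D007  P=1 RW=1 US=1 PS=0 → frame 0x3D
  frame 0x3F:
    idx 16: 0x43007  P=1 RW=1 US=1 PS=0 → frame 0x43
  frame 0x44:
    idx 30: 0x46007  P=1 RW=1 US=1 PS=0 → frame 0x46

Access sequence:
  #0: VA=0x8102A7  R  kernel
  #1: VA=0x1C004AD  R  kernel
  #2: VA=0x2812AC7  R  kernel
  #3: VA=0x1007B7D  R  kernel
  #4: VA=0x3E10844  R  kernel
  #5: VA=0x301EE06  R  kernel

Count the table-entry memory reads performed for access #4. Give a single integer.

Trace:
#0 VA=0x8102A7 (r,kernel):
  L0: frame=0x35 idx=4 entry=0x36007 [P=1 RW=1 US=1 PS=0]
  L1: frame=0x36 idx=16 entry=0x37007 [P=1 RW=1 US=1 PS=0]
  ⇒ phys 0x372A7  [2 reads]
#1 VA=0x1C004AD (r,kernel):
  L0: frame=0x35 idx=14 entry=0x71000 [P=0 RW=0 US=0 PS=0]
  → PAGE_NOT_PRESENT  (1 entries read)
#2 VA=0x2812AC7 (r,kernel):
  L0: frame=0x35 idx=20 entry=0x39007 [P=1 RW=1 US=1 PS=0]
  L1: frame=0x39 idx=18 entry=0x1002 [P=0 RW=1 US=0 PS=0]
  → PAGE_NOT_PRESENT  (2 entries read)
#3 VA=0x1007B7D (r,kernel):
  L0: frame=0x35 idx=8 entry=0x3B007 [P=1 RW=1 US=1 PS=0]
  L1: frame=0x3B idx=7 entry=0x3D007 [P=1 RW=1 US=1 PS=0]
  ⇒ phys 0x3DB7D  [2 reads]
#4 VA=0x3E10844 (r,kernel):
  L0: frame=0x35 idx=31 entry=0x3F007 [P=1 RW=1 US=1 PS=0]
  L1: frame=0x3F idx=16 entry=0x43007 [P=1 RW=1 US=1 PS=0]
  ⇒ phys 0x43844  [2 reads]
#5 VA=0x301EE06 (r,kernel):
  L0: frame=0x35 idx=24 entry=0x44007 [P=1 RW=1 US=1 PS=0]
  L1: frame=0x44 idx=30 entry=0x46007 [P=1 RW=1 US=1 PS=0]
  ⇒ phys 0x46E06  [2 reads]

Entries read for #4: 2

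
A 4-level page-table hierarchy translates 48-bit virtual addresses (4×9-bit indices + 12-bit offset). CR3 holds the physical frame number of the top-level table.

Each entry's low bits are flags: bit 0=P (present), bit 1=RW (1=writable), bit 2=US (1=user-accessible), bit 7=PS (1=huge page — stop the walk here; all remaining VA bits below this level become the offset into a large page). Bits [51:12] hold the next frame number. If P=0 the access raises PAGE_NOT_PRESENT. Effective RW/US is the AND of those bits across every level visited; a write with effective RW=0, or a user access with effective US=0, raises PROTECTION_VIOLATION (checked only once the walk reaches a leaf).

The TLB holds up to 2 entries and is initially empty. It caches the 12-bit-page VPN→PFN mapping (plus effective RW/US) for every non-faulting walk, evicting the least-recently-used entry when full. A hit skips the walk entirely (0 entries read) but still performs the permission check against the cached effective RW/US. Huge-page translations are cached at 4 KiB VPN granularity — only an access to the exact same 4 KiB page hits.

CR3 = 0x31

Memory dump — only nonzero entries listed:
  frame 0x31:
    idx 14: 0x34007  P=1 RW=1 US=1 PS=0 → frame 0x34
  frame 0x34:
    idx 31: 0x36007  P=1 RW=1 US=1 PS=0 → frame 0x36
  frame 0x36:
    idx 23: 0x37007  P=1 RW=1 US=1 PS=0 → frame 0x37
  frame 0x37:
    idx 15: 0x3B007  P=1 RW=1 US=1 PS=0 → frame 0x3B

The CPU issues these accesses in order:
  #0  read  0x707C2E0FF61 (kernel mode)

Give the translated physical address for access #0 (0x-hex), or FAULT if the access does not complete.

Trace:
#0 VA=0x707C2E0FF61 (r,kernel):
  L0: frame=0x31 idx=14 entry=0x34007 [P=1 RW=1 US=1 PS=0]
  L1: frame=0x34 idx=31 entry=0x36007 [P=1 RW=1 US=1 PS=0]
  L2: frame=0x36 idx=23 entry=0x37007 [P=1 RW=1 US=1 PS=0]
  L3: frame=0x37 idx=15 entry=0x3B007 [P=1 RW=1 US=1 PS=0]
  ✓ 0x3BF61  — 4 lookups

Access #0 PA: 0x3BF61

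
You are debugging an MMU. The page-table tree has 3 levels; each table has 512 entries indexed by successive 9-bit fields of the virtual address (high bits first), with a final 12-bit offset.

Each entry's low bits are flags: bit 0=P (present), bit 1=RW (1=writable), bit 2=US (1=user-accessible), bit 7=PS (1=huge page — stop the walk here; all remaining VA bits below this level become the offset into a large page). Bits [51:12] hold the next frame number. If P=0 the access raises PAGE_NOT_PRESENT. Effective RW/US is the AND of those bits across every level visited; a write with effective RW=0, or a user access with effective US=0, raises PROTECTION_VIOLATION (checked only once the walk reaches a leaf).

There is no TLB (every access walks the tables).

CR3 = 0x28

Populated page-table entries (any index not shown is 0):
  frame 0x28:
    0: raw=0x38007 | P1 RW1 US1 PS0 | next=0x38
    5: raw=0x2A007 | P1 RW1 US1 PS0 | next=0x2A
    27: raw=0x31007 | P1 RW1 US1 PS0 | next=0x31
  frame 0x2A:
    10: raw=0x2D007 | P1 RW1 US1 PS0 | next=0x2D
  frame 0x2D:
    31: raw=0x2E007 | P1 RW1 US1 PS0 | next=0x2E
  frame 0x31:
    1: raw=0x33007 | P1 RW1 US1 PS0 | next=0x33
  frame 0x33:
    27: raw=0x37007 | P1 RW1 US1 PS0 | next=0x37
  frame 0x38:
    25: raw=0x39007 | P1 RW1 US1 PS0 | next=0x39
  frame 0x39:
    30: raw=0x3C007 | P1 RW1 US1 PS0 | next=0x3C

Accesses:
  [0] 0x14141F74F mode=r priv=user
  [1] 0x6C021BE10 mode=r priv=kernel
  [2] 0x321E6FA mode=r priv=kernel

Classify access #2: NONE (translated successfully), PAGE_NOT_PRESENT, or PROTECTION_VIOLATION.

Per-access translation:
#0 VA=0x14141F74F (r,user):
  [0] read 0x28 idx=5: raw=0x2A007 flags P=1 W=1 U=1 S=0
  [1] read 0x2A idx=10: raw=0x2D007 flags P=1 W=1 U=1 S=0
  [2] read 0x2D idx=31: raw=0x2E007 flags P=1 W=1 U=1 S=0
  → PA=0x2E74F  (3 entries read)
#1 VA=0x6C021BE10 (r,kernel):
  [0] read 0x28 idx=27: raw=0x31007 flags P=1 W=1 U=1 S=0
  [1] read 0x31 idx=1: raw=0x33007 flags P=1 W=1 U=1 S=0
  [2] read 0x33 idx=27: raw=0x37007 flags P=1 W=1 U=1 S=0
  → PA=0x37E10  (3 entries read)
#2 VA=0x321E6FA (r,kernel):
  [0] read 0x28 idx=0: raw=0x38007 flags P=1 W=1 U=1 S=0
  [1] read 0x38 idx=25: raw=0x39007 flags P=1 W=1 U=1 S=0
  [2] read 0x39 idx=30: raw=0x3C007 flags P=1 W=1 U=1 S=0
  → PA=0x3C6FA  (3 entries read)

Access #2 fault: NONE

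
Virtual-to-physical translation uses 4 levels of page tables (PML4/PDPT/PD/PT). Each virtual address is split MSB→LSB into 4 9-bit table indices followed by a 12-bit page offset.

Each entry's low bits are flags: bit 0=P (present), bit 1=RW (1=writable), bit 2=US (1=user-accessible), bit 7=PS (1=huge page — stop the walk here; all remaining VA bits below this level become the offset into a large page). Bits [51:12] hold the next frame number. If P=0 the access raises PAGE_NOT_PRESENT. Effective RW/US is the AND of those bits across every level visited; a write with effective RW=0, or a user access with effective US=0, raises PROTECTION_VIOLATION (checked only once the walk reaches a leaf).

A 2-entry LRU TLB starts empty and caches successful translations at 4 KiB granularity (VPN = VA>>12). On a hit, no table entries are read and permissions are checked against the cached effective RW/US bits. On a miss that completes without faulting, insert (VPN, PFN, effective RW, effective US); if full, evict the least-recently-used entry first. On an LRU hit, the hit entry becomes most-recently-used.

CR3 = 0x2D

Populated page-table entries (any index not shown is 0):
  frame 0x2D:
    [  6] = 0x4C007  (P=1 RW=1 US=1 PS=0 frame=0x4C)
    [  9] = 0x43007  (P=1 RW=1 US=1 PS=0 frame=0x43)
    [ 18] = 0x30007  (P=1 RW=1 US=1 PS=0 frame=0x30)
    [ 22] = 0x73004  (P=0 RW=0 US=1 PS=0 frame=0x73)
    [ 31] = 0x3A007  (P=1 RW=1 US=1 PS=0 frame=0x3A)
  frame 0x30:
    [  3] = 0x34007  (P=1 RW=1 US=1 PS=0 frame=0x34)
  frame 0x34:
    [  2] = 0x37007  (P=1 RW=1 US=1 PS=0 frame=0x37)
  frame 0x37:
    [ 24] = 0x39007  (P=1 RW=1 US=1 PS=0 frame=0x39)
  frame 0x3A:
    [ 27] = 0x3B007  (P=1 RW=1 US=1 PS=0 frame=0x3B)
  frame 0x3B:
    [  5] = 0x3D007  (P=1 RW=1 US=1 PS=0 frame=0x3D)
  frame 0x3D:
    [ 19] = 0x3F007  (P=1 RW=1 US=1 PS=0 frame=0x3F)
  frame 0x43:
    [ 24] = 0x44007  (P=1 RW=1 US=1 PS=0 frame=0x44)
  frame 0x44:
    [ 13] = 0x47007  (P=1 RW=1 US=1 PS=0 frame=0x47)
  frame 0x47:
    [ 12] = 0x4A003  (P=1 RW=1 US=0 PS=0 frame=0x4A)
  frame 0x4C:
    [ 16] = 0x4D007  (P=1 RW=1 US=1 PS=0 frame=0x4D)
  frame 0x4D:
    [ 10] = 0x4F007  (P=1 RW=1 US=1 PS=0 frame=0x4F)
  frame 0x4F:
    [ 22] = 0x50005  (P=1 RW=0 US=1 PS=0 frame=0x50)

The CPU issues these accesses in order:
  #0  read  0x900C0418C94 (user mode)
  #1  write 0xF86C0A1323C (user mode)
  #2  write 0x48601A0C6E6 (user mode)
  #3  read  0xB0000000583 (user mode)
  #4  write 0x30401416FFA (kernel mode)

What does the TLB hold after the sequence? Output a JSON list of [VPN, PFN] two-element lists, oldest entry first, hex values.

Trace:
#0 VA=0x900C0418C94 (r,user):
  [0] read 0x2D idx=18: raw=0x30007 flags P=1 W=1 U=1 S=0
  [1] read 0x30 idx=3: raw=0x34007 flags P=1 W=1 U=1 S=0
  [2] read 0x34 idx=2: raw=0x37007 flags P=1 W=1 U=1 S=0
  [3] read 0x37 idx=24: raw=0x39007 flags P=1 W=1 U=1 S=0
  → PA=0x39C94  (4 entries read)
#1 VA=0xF86C0A1323C (w,user):
  [0] read 0x2D idx=31: raw=0x3A007 flags P=1 W=1 U=1 S=0
  [1] read 0x3A idx=27: raw=0x3B007 flags P=1 W=1 U=1 S=0
  [2] read 0x3B idx=5: raw=0x3D007 flags P=1 W=1 U=1 S=0
  [3] read 0x3D idx=19: raw=0x3F007 flags P=1 W=1 U=1 S=0
  → PA=0x3F23C  (4 entries read)
#2 VA=0x48601A0C6E6 (w,user):
  [0] read 0x2D idx=9: raw=0x43007 flags P=1 W=1 U=1 S=0
  [1] read 0x43 idx=24: raw=0x44007 flags P=1 W=1 U=1 S=0
  [2] read 0x44 idx=13: raw=0x47007 flags P=1 W=1 U=1 S=0
  [3] read 0x47 idx=12: raw=0x4A003 flags P=1 W=1 U=0 S=0
  ✗ PROTECTION_VIOLATION  [4 reads]
#3 VA=0xB0000000583 (r,user):
  [0] read 0x2D idx=22: raw=0x73004 flags P=0 W=0 U=1 S=0
  ✗ PAGE_NOT_PRESENT  [1 reads]
#4 VA=0x30401416FFA (w,kernel):
  [0] read 0x2D idx=6: raw=0x4C007 flags P=1 W=1 U=1 S=0
  [1] read 0x4C idx=16: raw=0x4D007 flags P=1 W=1 U=1 S=0
  [2] read 0x4D idx=10: raw=0x4F007 flags P=1 W=1 U=1 S=0
  [3] read 0x4F idx=22: raw=0x50005 flags P=1 W=0 U=1 S=0
  ✗ PROTECTION_VIOLATION  [4 reads]

TLB: [["0x900C0418", "0x39"], ["0xF86C0A13", "0x3F"]]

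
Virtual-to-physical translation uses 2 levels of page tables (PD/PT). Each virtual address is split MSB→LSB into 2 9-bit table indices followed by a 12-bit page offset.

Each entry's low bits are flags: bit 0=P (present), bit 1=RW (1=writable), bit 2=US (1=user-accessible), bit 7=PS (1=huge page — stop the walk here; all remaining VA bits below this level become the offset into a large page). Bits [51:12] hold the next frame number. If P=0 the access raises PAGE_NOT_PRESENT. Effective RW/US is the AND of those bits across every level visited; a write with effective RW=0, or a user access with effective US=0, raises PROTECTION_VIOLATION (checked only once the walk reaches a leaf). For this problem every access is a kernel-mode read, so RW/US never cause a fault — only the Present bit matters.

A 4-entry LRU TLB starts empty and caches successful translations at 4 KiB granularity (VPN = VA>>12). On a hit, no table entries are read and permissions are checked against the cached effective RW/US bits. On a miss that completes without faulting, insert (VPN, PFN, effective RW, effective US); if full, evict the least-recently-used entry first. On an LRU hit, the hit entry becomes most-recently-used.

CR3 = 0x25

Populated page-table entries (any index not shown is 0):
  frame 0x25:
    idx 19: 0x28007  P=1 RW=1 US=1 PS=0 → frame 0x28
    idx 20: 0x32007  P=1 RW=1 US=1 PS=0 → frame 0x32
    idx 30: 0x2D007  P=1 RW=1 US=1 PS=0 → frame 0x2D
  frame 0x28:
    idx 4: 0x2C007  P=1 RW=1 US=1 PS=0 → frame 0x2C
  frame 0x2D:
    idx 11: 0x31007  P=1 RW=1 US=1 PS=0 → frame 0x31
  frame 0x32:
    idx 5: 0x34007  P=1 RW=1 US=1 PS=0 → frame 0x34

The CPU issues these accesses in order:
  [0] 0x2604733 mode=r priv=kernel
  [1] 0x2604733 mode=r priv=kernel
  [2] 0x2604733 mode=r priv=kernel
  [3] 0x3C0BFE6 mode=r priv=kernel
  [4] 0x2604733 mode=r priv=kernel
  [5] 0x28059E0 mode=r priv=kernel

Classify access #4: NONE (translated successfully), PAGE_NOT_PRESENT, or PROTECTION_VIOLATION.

Per-access translation:
#0 VA=0x2604733 (r,kernel):
  L0: frame=0x25 idx=19 entry=0x28007 [P=1 RW=1 US=1 PS=0]
  L1: frame=0x28 idx=4 entry=0x2C007 [P=1 RW=1 US=1 PS=0]
  ✓ 0x2C733  — 2 lookups
#1 VA=0x2604733 (r,kernel):
  TLB hit vpn=0x2604 → PA=0x2C733
#2 VA=0x2604733 (r,kernel):
  TLB hit vpn=0x2604 → PA=0x2C733
#3 VA=0x3C0BFE6 (r,kernel):
  L0: frame=0x25 idx=30 entry=0x2D007 [P=1 RW=1 US=1 PS=0]
  L1: frame=0x2D idx=11 entry=0x31007 [P=1 RW=1 US=1 PS=0]
  ✓ 0x31FE6  — 2 lookups
#4 VA=0x2604733 (r,kernel):
  TLB hit vpn=0x2604 → PA=0x2C733
#5 VA=0x28059E0 (r,kernel):
  L0: frame=0x25 idx=20 entry=0x32007 [P=1 RW=1 US=1 PS=0]
  L1: frame=0x32 idx=5 entry=0x34007 [P=1 RW=1 US=1 PS=0]
  ✓ 0x349E0  — 2 lookups

Access #4 fault: NONE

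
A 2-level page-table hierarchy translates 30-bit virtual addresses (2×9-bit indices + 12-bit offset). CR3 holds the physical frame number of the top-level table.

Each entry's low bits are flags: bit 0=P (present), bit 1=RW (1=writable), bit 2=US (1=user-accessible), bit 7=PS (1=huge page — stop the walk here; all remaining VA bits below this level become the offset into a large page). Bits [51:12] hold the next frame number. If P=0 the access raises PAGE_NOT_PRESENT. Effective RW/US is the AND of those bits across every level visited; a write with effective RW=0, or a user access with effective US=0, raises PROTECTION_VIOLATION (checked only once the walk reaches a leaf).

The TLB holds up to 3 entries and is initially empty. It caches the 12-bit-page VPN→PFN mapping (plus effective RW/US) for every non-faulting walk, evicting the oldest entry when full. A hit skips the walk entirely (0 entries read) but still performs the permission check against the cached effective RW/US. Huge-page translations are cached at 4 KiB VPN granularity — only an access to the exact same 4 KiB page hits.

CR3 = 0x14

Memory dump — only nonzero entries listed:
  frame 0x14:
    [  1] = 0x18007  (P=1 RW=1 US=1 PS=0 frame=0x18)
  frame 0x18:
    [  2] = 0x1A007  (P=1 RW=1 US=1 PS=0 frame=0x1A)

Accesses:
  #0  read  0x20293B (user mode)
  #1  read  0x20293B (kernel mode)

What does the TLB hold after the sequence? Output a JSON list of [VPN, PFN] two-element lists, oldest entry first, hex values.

Trace:
#0 VA=0x20293B (r,user):
  [0] read 0x14 idx=1: raw=0x18007 flags P=1 W=1 U=1 S=0
  [1] read 0x18 idx=2: raw=0x1A007 flags P=1 W=1 U=1 S=0
  ⇒ phys 0x1A93B  [2 reads]
#1 VA=0x20293B (r,kernel):
  TLB hit vpn=0x202 → PA=0x1A93B

TLB: [["0x202", "0x1A"]]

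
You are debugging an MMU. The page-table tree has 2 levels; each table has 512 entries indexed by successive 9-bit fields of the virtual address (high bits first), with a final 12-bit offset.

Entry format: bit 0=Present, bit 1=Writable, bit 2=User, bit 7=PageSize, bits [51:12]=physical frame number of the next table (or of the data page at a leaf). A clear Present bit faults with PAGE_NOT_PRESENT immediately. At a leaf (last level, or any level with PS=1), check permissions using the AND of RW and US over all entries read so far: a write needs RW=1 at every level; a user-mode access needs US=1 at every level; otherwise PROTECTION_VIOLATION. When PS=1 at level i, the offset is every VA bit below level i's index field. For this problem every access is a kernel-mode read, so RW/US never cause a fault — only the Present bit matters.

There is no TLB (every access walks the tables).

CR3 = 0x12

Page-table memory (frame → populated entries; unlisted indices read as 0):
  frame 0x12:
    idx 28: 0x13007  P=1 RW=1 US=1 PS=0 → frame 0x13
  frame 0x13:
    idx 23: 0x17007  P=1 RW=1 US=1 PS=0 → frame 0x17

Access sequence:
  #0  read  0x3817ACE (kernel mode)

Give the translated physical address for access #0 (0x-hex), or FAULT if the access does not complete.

Per-access translation:
#0 VA=0x3817ACE (r,kernel):
  L0 @0x12[28] → 0x13007  P=1,RW=1,US=1,PS=0
  L1 @0x13[23] → 0x17007  P=1,RW=1,US=1,PS=0
  → PA=0x17ACE  (2 entries read)

Access #0 PA: 0x17ACE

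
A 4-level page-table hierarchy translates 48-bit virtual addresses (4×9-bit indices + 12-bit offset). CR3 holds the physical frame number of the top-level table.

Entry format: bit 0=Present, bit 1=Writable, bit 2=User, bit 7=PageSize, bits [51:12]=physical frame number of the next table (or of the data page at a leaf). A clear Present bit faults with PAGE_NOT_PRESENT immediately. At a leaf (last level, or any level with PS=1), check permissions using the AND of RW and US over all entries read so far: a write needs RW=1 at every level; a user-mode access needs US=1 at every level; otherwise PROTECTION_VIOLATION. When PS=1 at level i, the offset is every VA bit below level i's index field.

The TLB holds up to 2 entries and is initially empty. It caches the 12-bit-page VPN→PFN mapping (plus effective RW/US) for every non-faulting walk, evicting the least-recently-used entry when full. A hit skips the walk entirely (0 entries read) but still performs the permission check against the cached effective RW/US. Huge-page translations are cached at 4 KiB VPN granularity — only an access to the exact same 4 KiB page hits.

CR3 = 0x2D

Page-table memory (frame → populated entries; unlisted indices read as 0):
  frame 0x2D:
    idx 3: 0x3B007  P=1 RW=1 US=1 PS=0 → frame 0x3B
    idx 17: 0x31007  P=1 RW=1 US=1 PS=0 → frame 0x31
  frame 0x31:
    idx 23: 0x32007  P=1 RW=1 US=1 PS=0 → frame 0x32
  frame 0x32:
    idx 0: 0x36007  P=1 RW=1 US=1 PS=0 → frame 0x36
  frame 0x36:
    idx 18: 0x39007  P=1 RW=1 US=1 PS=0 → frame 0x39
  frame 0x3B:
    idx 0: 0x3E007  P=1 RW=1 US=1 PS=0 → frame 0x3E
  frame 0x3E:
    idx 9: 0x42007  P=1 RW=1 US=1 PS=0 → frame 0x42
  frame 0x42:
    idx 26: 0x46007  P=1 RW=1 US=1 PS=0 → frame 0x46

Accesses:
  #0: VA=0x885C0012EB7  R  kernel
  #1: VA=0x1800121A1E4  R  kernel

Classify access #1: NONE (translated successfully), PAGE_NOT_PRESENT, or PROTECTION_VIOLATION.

Walk each access:
#0 VA=0x885C0012EB7 (r,kernel):
  L0 @0x2D[17] → 0x31007  P=1,RW=1,US=1,PS=0
  L1 @0x31[23] → 0x32007  P=1,RW=1,US=1,PS=0
  L2 @0x32[0] → 0x36007  P=1,RW=1,US=1,PS=0
  L3 @0x36[18] → 0x39007  P=1,RW=1,US=1,PS=0
  ✓ 0x39EB7  — 4 lookups
#1 VA=0x1800121A1E4 (r,kernel):
  L0 @0x2D[3] → 0x3B007  P=1,RW=1,US=1,PS=0
  L1 @0x3B[0] → 0x3E007  P=1,RW=1,US=1,PS=0
  L2 @0x3E[9] → 0x42007  P=1,RW=1,US=1,PS=0
  L3 @0x42[26] → 0x46007  P=1,RW=1,US=1,PS=0
  ✓ 0x461E4  — 4 lookups

Access #1 fault: NONE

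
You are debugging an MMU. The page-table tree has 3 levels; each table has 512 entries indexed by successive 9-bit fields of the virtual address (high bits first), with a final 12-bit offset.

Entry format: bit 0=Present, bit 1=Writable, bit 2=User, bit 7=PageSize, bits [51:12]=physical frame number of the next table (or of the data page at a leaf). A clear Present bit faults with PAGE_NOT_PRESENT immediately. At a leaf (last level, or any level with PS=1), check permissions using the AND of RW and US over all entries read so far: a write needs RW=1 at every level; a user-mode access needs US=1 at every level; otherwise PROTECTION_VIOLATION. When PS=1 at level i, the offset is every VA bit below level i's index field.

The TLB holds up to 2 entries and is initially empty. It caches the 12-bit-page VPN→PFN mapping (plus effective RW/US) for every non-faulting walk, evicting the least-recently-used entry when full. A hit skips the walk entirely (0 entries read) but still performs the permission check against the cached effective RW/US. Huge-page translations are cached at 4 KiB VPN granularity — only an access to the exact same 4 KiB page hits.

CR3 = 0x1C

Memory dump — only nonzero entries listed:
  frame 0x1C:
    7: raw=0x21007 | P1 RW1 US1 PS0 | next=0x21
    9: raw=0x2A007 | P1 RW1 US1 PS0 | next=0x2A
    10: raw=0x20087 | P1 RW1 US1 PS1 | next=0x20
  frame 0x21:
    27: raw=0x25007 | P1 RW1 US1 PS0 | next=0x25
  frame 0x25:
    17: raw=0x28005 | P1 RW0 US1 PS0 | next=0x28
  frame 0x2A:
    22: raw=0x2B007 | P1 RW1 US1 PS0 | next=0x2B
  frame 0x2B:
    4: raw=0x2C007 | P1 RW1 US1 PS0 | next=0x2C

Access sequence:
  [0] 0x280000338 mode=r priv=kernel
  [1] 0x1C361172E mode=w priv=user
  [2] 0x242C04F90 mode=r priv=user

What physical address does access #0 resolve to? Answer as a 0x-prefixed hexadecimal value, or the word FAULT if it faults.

Per-access translation:
#0 VA=0x280000338 (r,kernel):
  lvl0: tbl 0x1C, slot 10 ⇒ 0x20087 (P1/RW1/US1/PS1)
  → PA=0x20338 (huge @L0)  (1 entries read)
#1 VA=0x1C361172E (w,user):
  lvl0: tbl 0x1C, slot 7 ⇒ 0x21007 (P1/RW1/US1/PS0)
  lvl1: tbl 0x21, slot 27 ⇒ 0x25007 (P1/RW1/US1/PS0)
  lvl2: tbl 0x25, slot 17 ⇒ 0x28005 (P1/RW0/US1/PS0)
  ✗ PROTECTION_VIOLATION  [3 reads]
#2 VA=0x242C04F90 (r,user):
  lvl0: tbl 0x1C, slot 9 ⇒ 0x2A007 (P1/RW1/US1/PS0)
  lvl1: tbl 0x2A, slot 22 ⇒ 0x2B007 (P1/RW1/US1/PS0)
  lvl2: tbl 0x2B, slot 4 ⇒ 0x2C007 (P1/RW1/US1/PS0)
  → PA=0x2CF90  (3 entries read)

Access #0 PA: 0x20338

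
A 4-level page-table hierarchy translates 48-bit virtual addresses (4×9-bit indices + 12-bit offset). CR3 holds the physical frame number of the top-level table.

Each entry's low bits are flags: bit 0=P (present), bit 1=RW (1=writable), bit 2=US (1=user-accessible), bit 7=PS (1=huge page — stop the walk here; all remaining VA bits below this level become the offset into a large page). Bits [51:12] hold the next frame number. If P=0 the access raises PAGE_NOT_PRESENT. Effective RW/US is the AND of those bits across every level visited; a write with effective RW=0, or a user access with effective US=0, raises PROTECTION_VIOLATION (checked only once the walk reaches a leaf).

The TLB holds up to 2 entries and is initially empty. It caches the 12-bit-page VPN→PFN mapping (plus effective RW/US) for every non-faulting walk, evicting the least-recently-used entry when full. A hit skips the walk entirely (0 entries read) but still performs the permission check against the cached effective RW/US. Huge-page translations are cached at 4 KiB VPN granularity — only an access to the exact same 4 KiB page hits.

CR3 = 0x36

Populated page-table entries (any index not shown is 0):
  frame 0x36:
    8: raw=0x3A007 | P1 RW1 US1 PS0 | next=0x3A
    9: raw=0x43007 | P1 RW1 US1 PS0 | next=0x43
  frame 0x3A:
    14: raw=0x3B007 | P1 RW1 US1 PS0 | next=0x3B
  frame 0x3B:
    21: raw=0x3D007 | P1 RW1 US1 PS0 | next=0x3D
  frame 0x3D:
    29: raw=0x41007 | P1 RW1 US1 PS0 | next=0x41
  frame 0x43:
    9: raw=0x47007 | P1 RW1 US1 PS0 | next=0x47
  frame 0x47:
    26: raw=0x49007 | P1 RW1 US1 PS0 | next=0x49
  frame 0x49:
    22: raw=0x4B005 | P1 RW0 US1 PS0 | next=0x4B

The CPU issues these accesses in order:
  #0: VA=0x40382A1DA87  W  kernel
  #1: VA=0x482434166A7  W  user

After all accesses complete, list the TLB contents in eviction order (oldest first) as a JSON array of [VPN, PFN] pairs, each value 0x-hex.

Trace:
#0 VA=0x40382A1DA87 (w,kernel):
  L0: frame=0x36 idx=8 entry=0x3A007 [P=1 RW=1 US=1 PS=0]
  L1: frame=0x3A idx=14 entry=0x3B007 [P=1 RW=1 US=1 PS=0]
  L2: frame=0x3B idx=21 entry=0x3D007 [P=1 RW=1 US=1 PS=0]
  L3: frame=0x3D idx=29 entry=0x41007 [P=1 RW=1 US=1 PS=0]
  → PA=0x41A87  (4 entries read)
#1 VA=0x482434166A7 (w,user):
  L0: frame=0x36 idx=9 entry=0x43007 [P=1 RW=1 US=1 PS=0]
  L1: frame=0x43 idx=9 entry=0x47007 [P=1 RW=1 US=1 PS=0]
  L2: frame=0x47 idx=26 entry=0x49007 [P=1 RW=1 US=1 PS=0]
  L3: frame=0x49 idx=22 entry=0x4B005 [P=1 RW=0 US=1 PS=0]
  → PROTECTION_VIOLATION  (4 entries read)

TLB: [["0x40382A1D", "0x41"]]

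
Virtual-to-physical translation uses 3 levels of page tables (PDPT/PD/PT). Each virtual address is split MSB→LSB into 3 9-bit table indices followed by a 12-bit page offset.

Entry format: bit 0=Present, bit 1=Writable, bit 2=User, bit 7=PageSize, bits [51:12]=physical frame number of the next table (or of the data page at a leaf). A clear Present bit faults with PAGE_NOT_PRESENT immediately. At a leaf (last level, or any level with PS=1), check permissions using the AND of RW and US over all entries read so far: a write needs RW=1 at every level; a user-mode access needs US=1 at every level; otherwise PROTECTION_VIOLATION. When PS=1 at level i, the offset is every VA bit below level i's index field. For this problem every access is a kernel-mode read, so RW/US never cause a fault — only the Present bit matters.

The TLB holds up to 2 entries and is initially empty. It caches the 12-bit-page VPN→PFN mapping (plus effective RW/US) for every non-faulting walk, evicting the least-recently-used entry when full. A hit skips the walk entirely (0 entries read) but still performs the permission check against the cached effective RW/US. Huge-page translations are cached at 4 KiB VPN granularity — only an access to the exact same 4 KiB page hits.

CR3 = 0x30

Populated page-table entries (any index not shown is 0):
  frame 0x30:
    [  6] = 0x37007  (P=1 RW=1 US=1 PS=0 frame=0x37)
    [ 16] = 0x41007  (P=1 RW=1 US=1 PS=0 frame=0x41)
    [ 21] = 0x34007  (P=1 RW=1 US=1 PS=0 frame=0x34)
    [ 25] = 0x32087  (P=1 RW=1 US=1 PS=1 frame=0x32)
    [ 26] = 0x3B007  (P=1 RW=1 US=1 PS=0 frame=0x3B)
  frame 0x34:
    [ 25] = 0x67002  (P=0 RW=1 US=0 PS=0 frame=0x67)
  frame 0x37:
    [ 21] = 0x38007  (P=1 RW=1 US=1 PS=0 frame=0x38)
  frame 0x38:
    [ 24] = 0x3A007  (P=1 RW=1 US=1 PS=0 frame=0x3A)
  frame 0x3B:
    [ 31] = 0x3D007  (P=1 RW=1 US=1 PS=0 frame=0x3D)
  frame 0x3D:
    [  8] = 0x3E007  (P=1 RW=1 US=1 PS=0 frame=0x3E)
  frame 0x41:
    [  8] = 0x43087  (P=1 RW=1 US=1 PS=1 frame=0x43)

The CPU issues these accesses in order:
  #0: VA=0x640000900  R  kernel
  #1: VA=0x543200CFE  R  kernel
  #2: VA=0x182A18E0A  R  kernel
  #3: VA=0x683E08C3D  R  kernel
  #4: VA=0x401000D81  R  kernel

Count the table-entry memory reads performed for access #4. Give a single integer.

Trace:
#0 VA=0x640000900 (r,kernel):
  [0] read 0x30 idx=25: raw=0x32087 flags P=1 W=1 U=1 S=1
  ✓ 0x32900 (huge @L0)  — 1 lookups
#1 VA=0x543200CFE (r,kernel):
  [0] read 0x30 idx=21: raw=0x34007 flags P=1 W=1 U=1 S=0
  [1] read 0x34 idx=25: raw=0x67002 flags P=0 W=1 U=0 S=0
  → PAGE_NOT_PRESENT  (2 entries read)
#2 VA=0x182A18E0A (r,kernel):
  [0] read 0x30 idx=6: raw=0x37007 flags P=1 W=1 U=1 S=0
  [1] read 0x37 idx=21: raw=0x38007 flags P=1 W=1 U=1 S=0
  [2] read 0x38 idx=24: raw=0x3A007 flags P=1 W=1 U=1 S=0
  ✓ 0x3AE0A  — 3 lookups
#3 VA=0x683E08C3D (r,kernel):
  [0] read 0x30 idx=26: raw=0x3B007 flags P=1 W=1 U=1 S=0
  [1] read 0x3B idx=31: raw=0x3D007 flags P=1 W=1 U=1 S=0
  [2] read 0x3D idx=8: raw=0x3E007 flags P=1 W=1 U=1 S=0
  ✓ 0x3EC3D  — 3 lookups
#4 VA=0x401000D81 (r,kernel):
  [0] read 0x30 idx=16: raw=0x41007 flags P=1 W=1 U=1 S=0
  [1] read 0x41 idx=8: raw=0x43087 flags P=1 W=1 U=1 S=1
  ✓ 0x43D81 (huge @L1)  — 2 lookups

Entries read for #4: 2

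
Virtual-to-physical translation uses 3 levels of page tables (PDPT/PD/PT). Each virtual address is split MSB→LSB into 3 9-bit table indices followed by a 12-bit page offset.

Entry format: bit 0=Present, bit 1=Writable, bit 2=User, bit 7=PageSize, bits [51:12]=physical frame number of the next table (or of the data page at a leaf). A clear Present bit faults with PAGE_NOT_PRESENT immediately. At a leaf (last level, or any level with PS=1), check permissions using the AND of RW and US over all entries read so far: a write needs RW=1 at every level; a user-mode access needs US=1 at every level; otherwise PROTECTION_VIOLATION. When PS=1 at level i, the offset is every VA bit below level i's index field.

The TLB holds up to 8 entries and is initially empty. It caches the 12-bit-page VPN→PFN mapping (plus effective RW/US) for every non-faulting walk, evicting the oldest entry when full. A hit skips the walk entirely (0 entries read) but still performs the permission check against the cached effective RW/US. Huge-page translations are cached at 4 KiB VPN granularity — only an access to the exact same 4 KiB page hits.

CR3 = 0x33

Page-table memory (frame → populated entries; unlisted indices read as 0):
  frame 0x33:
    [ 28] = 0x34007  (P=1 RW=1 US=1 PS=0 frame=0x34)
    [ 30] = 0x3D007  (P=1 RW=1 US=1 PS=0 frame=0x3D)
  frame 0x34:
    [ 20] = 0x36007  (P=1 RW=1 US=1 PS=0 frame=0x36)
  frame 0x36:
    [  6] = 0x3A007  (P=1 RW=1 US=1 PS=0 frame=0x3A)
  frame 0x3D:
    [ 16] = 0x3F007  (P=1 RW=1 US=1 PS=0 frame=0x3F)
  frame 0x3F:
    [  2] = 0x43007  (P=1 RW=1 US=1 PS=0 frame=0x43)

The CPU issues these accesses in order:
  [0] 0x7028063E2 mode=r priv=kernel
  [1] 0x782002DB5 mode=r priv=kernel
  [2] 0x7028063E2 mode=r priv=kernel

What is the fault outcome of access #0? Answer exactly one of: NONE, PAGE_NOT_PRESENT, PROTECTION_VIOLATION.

Walk each access:
#0 VA=0x7028063E2 (r,kernel):
  [0] read 0x33 idx=28: raw=0x34007 flags P=1 W=1 U=1 S=0
  [1] read 0x34 idx=20: raw=0x36007 flags P=1 W=1 U=1 S=0
  [2] read 0x36 idx=6: raw=0x3A007 flags P=1 W=1 U=1 S=0
  → PA=0x3A3E2  (3 entries read)
#1 VA=0x782002DB5 (r,kernel):
  [0] read 0x33 idx=30: raw=0x3D007 flags P=1 W=1 U=1 S=0
  [1] read 0x3D idx=16: raw=0x3F007 flags P=1 W=1 U=1 S=0
  [2] read 0x3F idx=2: raw=0x43007 flags P=1 W=1 U=1 S=0
  → PA=0x43DB5  (3 entries read)
#2 VA=0x7028063E2 (r,kernel):
  TLB hit vpn=0x702806 → PA=0x3A3E2

Access #0 fault: NONE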